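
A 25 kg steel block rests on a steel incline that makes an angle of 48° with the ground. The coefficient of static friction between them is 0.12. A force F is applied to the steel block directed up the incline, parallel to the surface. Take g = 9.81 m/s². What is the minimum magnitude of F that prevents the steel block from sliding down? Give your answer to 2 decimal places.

The normal force is N = mg cos 48° = 164.104 N. With F at its minimum the steel block is on the verge of sliding down, so static friction is at its maximum μ_s N = 0.12 × 164.104 = 19.692 N and acts up the slope.
Equilibrium along the incline: F + μ_s N = mg sin 48°, so F = 182.256 − 19.692 = 162.564 N.

162.56 N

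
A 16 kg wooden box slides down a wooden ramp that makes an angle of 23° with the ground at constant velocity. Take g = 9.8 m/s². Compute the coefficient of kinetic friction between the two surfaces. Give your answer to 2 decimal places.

0.42

At constant velocity the net force along the incline is zero: mg sin 23° = μ mg cos 23°.
So μ = tan 23° = 0.3907 / 0.9205 = 0.4244.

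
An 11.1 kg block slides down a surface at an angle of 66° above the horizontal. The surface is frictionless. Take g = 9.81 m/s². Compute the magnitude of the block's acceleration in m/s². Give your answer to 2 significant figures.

Resolving the weight along the incline: the component pulling the block down the slope is mg sin 66° = 11.1 × 9.81 × 0.9135 = 99.472 N, and the normal force is N = mg cos 66° = 11.1 × 9.81 × 0.4067 = 44.286 N.
With no friction the net force along the incline is 99.472 N, so a = g sin 66° = 99.472 / 11.1 = 8.9614 m/s².

9.0 m/s²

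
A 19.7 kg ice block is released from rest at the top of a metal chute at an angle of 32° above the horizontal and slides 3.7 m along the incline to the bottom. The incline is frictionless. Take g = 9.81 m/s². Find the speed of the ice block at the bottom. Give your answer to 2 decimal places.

The weight component along the incline is mg sin 32° = 102.411 N and the normal force is N = mg cos 32° = 163.891 N.
With no friction, a = g sin 32° = 5.1985 m/s².
Starting from rest over a distance of 3.7 m, v² = 2aL = 2 × 5.1985 × 3.7 = 38.4689, so v = 6.2023 m/s.

6.20 m/s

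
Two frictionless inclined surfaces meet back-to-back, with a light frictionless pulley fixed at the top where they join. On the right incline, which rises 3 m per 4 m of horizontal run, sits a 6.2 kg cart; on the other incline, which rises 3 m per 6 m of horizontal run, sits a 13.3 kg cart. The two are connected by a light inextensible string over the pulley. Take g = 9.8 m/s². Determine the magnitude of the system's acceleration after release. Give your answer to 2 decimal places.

Resolve each weight along its own incline: the 6.2 kg mass has component 6.2 × 9.8 × sin 36.87° = 36.456 N down its slope, and the 13.3 kg mass has 13.3 × 9.8 × sin 26.57° = 58.290 N down its slope.
The 13.3 kg side's 58.290 N exceeds the other side's 36.456 N, so that mass slides down and the 6.2 kg mass slides up. Taking that direction as positive, Newton's second law for the whole system gives 58.290 − 36.456 = (6.2 + 13.3) a, so a = 21.834 / 19.5 = 1.1197 m/s².

1.12 m/s²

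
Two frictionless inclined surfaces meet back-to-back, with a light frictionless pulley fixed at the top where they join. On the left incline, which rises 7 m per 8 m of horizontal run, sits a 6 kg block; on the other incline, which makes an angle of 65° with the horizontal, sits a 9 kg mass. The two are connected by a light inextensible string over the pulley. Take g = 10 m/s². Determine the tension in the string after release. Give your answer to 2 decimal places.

56.33 N

Resolve each weight along its own incline: the 6 kg mass has component 6 × 10 × sin 41.19° = 39.510 N down its slope, and the 9 kg mass has 9 × 10 × sin 65° = 81.568 N down its slope.
The 9 kg side's 81.568 N exceeds the other side's 39.510 N, so that mass slides down and the 6 kg mass slides up. Taking that direction as positive, Newton's second law for the whole system gives 81.568 − 39.510 = (6 + 9) a, so a = 42.058 / 15 = 2.8039 m/s².
For the 6 kg mass (up-slope positive): T − 39.510 = 6 × 2.8039, so T = 56.333 N.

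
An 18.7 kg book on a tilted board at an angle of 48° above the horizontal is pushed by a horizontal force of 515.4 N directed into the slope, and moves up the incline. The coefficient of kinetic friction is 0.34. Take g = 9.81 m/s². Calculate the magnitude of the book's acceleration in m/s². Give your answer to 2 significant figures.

The horizontal push has components F cos 48° = 515.4 × 0.6691 = 344.854 N up the incline and F sin 48° = 515.4 × 0.7431 = 382.994 N pressing into the surface.
The normal force is therefore N = mg cos 48° + F sin 48° = 122.744 + 382.994 = 505.738 N, and kinetic friction down the slope is μN = 0.34 × 505.738 = 171.951 N.
Along the incline: F cos 48° − mg sin 48° − μN = ma, so 344.854 − 136.319 − 171.951 = 18.7 a, giving a = 1.9564 m/s².

2.0 m/s²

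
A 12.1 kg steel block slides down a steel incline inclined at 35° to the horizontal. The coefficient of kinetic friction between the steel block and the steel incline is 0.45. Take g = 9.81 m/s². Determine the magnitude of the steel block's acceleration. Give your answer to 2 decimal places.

Resolving the weight along the incline: the component pulling the steel block down the slope is mg sin 35° = 12.1 × 9.81 × 0.5736 = 68.087 N, and the normal force is N = mg cos 35° = 12.1 × 9.81 × 0.8192 = 97.240 N.
Kinetic friction acts up the slope with magnitude f = μN = 0.45 × 97.240 = 43.758 N.
Net force along the incline is 68.087 − 43.758 = 24.329 N, so a = 24.329 / 12.1 = 2.0107 m/s².

2.01 m/s²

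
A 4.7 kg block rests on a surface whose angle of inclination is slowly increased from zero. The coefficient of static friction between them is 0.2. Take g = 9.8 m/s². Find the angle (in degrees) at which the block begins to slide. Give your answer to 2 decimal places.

11.31°

At the threshold of sliding, static friction is at its maximum μ_s N and exactly balances the weight component along the incline: mg sin θ = μ_s mg cos θ.
Hence tan θ = μ_s = 0.2, so θ = arctan(0.2) = 11.3099°.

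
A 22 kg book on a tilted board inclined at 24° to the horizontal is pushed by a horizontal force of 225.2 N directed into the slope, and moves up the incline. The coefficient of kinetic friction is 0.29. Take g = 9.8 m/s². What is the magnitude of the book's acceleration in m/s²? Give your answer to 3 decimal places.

The horizontal push has components F cos 24° = 225.2 × 0.9135 = 205.720 N up the incline and F sin 24° = 225.2 × 0.4067 = 91.589 N pressing into the surface.
The normal force is therefore N = mg cos 24° + F sin 24° = 196.951 + 91.589 = 288.540 N, and kinetic friction down the slope is μN = 0.29 × 288.540 = 83.677 N.
Along the incline: F cos 24° − mg sin 24° − μN = ma, so 205.720 − 87.685 − 83.677 = 22 a, giving a = 1.5617 m/s².

1.562 m/s²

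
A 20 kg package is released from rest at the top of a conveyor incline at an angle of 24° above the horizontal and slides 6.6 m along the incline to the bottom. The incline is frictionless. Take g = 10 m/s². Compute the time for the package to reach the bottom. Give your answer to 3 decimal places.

1.801 s

The weight component along the incline is mg sin 24° = 81.347 N and the normal force is N = mg cos 24° = 182.709 N.
With no friction, a = g sin 24° = 4.0674 m/s².
Starting from rest, L = ½at², so t = √(2L/a) = √(2 × 6.6 / 4.0674) = 1.8015 s.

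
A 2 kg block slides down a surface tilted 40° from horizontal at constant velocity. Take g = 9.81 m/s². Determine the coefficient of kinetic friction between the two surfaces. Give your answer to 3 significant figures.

At constant velocity the net force along the incline is zero: mg sin 40° = μ mg cos 40°.
So μ = tan 40° = 0.6428 / 0.7660 = 0.8392.

0.839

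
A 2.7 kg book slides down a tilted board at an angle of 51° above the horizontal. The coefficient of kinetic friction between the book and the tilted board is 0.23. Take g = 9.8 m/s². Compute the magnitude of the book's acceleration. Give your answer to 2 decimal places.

Resolving the weight along the incline: the component pulling the book down the slope is mg sin 51° = 2.7 × 9.8 × 0.7771 = 20.562 N, and the normal force is N = mg cos 51° = 2.7 × 9.8 × 0.6293 = 16.651 N.
Kinetic friction acts up the slope with magnitude f = μN = 0.23 × 16.651 = 3.830 N.
Net force along the incline is 20.562 − 3.830 = 16.732 N, so a = 16.732 / 2.7 = 6.1970 m/s².

6.20 m/s²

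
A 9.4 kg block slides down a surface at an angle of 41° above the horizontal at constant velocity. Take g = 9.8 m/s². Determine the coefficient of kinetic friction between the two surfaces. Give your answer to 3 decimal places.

0.869

At constant velocity the net force along the incline is zero: mg sin 41° = μ mg cos 41°.
So μ = tan 41° = 0.6561 / 0.7547 = 0.8694.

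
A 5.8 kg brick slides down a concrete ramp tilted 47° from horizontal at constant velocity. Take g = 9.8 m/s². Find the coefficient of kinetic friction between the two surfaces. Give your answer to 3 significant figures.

At constant velocity the net force along the incline is zero: mg sin 47° = μ mg cos 47°.
So μ = tan 47° = 0.7314 / 0.6820 = 1.0724.

1.07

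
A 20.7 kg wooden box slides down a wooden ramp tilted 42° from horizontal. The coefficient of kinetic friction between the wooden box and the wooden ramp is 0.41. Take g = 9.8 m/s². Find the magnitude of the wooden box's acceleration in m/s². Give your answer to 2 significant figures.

Resolving the weight along the incline: the component pulling the wooden box down the slope is mg sin 42° = 20.7 × 9.8 × 0.6691 = 135.734 N, and the normal force is N = mg cos 42° = 20.7 × 9.8 × 0.7431 = 150.745 N.
Kinetic friction acts up the slope with magnitude f = μN = 0.41 × 150.745 = 61.805 N.
Net force along the incline is 135.734 − 61.805 = 73.929 N, so a = 73.929 / 20.7 = 3.5714 m/s².

3.6 m/s²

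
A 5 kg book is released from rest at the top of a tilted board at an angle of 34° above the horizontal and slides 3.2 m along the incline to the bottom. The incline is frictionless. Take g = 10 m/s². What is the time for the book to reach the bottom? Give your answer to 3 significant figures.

1.07 s

The weight component along the incline is mg sin 34° = 27.960 N and the normal force is N = mg cos 34° = 41.452 N.
With no friction, a = g sin 34° = 5.5919 m/s².
Starting from rest, L = ½at², so t = √(2L/a) = √(2 × 3.2 / 5.5919) = 1.0698 s.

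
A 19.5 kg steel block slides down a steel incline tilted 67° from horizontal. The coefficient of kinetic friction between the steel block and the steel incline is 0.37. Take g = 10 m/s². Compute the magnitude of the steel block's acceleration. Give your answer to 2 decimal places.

Resolving the weight along the incline: the component pulling the steel block down the slope is mg sin 67° = 19.5 × 10 × 0.9205 = 179.498 N, and the normal force is N = mg cos 67° = 19.5 × 10 × 0.3907 = 76.186 N.
Kinetic friction acts up the slope with magnitude f = μN = 0.37 × 76.186 = 28.189 N.
Net force along the incline is 179.498 − 28.189 = 151.309 N, so a = 151.309 / 19.5 = 7.7594 m/s².

7.76 m/s²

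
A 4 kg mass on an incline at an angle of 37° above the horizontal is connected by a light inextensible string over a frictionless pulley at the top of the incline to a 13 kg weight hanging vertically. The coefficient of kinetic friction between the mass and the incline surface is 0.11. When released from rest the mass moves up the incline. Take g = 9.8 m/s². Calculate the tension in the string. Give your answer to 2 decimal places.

50.65 N

For the mass on the incline: the weight component along the slope is m₁g sin 37° = 4 × 9.8 × 0.6018 = 23.591 N and the normal force is N = m₁g cos 37° = 31.307 N.
Kinetic friction opposes the mass's motion up the incline: f = μN = 0.11 × 31.307 = 3.444 N acting down the slope.
Newton's second law for the mass (up-slope positive): T − 23.591 − 3.444 = 4 a. For the hanging weight (downward positive): 13 × 9.8 − T = 13 a.
Adding the two equations eliminates T: 100.365 = 17 a, so a = 5.9038 m/s².
Then from the hanging weight's equation, T = 13 × (9.8 − 5.9038) = 50.651 N.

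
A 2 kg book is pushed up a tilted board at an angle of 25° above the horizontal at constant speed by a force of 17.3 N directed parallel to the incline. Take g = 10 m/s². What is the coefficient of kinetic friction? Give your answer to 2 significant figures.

0.49

At constant speed ΣF = 0 along the incline. The applied 17.3 N acts up the slope; the weight component mg sin 25° = 8.452 N and kinetic friction μN both act down the slope.
So 17.3 = 8.452 + μ × 18.126, giving μ = (17.3 − 8.452) / 18.126 = 0.4881.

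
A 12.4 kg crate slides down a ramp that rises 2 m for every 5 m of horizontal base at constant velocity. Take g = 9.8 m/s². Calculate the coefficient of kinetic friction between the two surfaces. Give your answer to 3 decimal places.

At constant velocity the net force along the incline is zero: mg sin 21.80° = μ mg cos 21.80°.
So μ = tan 21.80° = 0.3714 / 0.9285 = 0.4000.

0.400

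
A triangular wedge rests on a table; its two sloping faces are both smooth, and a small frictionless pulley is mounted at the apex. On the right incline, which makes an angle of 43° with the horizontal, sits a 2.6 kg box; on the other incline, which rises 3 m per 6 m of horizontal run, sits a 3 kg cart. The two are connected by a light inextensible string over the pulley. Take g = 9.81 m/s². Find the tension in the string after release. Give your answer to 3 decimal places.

Resolve each weight along its own incline: the 2.6 kg mass has component 2.6 × 9.81 × sin 43° = 17.395 N down its slope, and the 3 kg mass has 3 × 9.81 × sin 26.57° = 13.161 N down its slope.
The 2.6 kg side's 17.395 N exceeds the other side's 13.161 N, so that mass slides down and the 3 kg mass slides up. Taking that direction as positive, Newton's second law for the whole system gives 17.395 − 13.161 = (2.6 + 3) a, so a = 4.234 / 5.6 = 0.7561 m/s².
For the 3 kg mass (up-slope positive): T − 13.161 = 3 × 0.7561, so T = 15.429 N.

15.429 N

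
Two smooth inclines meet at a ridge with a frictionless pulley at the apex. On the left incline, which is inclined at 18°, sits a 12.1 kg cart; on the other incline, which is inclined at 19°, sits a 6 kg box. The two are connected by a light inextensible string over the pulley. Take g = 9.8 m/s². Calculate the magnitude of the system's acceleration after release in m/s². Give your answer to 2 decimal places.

Resolve each weight along its own incline: the 12.1 kg mass has component 12.1 × 9.8 × sin 18° = 36.643 N down its slope, and the 6 kg mass has 6 × 9.8 × sin 19° = 19.143 N down its slope.
The 12.1 kg side's 36.643 N exceeds the other side's 19.143 N, so that mass slides down and the 6 kg mass slides up. Taking that direction as positive, Newton's second law for the whole system gives 36.643 − 19.143 = (12.1 + 6) a, so a = 17.500 / 18.1 = 0.9669 m/s².

0.97 m/s²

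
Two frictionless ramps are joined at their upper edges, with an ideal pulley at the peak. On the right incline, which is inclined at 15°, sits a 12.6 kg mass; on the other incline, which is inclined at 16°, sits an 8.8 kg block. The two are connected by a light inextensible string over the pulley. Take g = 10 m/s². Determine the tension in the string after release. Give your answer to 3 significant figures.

Resolve each weight along its own incline: the 12.6 kg mass has component 12.6 × 10 × sin 15° = 32.611 N down its slope, and the 8.8 kg mass has 8.8 × 10 × sin 16° = 24.256 N down its slope.
The 12.6 kg side's 32.611 N exceeds the other side's 24.256 N, so that mass slides down and the 8.8 kg mass slides up. Taking that direction as positive, Newton's second law for the whole system gives 32.611 − 24.256 = (12.6 + 8.8) a, so a = 8.355 / 21.4 = 0.3904 m/s².
For the 8.8 kg mass (up-slope positive): T − 24.256 = 8.8 × 0.3904, so T = 27.692 N.

27.7 N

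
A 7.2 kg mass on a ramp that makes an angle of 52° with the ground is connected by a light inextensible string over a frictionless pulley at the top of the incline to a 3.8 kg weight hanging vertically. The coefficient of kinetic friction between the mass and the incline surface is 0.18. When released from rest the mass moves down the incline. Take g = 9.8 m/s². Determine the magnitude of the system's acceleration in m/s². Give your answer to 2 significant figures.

0.96 m/s²

For the mass on the incline: the weight component along the slope is m₁g sin 52° = 7.2 × 9.8 × 0.7880 = 55.601 N and the normal force is N = m₁g cos 52° = 43.441 N.
Kinetic friction opposes the mass's motion down the incline: f = μN = 0.18 × 43.441 = 7.819 N acting up the slope.
Newton's second law for the mass (down-slope positive): 55.601 − 7.819 − T = 7.2 a. For the hanging weight (upward positive): T − 3.8 × 9.8 = 3.8 a.
Adding the two equations eliminates T: 10.542 = 11 a, so a = 0.9584 m/s².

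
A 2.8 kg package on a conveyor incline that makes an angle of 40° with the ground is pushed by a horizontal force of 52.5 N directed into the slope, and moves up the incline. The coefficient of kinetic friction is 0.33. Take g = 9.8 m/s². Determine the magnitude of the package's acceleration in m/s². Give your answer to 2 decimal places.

1.61 m/s²

The horizontal push has components F cos 40° = 52.5 × 0.7660 = 40.215 N up the incline and F sin 40° = 52.5 × 0.6428 = 33.747 N pressing into the surface.
The normal force is therefore N = mg cos 40° + F sin 40° = 21.019 + 33.747 = 54.766 N, and kinetic friction down the slope is μN = 0.33 × 54.766 = 18.073 N.
Along the incline: F cos 40° − mg sin 40° − μN = ma, so 40.215 − 17.638 − 18.073 = 2.8 a, giving a = 1.6086 m/s².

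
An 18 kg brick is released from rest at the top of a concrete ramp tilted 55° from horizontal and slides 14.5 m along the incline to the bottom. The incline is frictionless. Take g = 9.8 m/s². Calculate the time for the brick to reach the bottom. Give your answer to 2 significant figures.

The weight component along the incline is mg sin 55° = 144.498 N and the normal force is N = mg cos 55° = 101.179 N.
With no friction, a = g sin 55° = 8.0277 m/s².
Starting from rest, L = ½at², so t = √(2L/a) = √(2 × 14.5 / 8.0277) = 1.9007 s.

1.9 s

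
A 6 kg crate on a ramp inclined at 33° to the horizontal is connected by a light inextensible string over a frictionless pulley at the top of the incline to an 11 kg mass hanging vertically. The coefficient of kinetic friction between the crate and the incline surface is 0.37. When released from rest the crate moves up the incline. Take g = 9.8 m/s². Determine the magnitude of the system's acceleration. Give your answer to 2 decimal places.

3.38 m/s²

For the crate on the incline: the weight component along the slope is m₁g sin 33° = 6 × 9.8 × 0.5446 = 32.022 N and the normal force is N = m₁g cos 33° = 49.314 N.
Kinetic friction opposes the crate's motion up the incline: f = μN = 0.37 × 49.314 = 18.246 N acting down the slope.
Newton's second law for the crate (up-slope positive): T − 32.022 − 18.246 = 6 a. For the hanging mass (downward positive): 11 × 9.8 − T = 11 a.
Adding the two equations eliminates T: 57.532 = 17 a, so a = 3.3842 m/s².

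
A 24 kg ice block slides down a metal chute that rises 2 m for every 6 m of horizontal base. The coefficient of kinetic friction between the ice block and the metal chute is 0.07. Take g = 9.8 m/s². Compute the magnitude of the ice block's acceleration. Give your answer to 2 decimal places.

2.45 m/s²

Resolving the weight along the incline: the component pulling the ice block down the slope is mg sin 18.43° = 24 × 9.8 × 0.3162 = 74.370 N, and the normal force is N = mg cos 18.43° = 24 × 9.8 × 0.9487 = 223.134 N.
Kinetic friction acts up the slope with magnitude f = μN = 0.07 × 223.134 = 15.619 N.
Net force along the incline is 74.370 − 15.619 = 58.751 N, so a = 58.751 / 24 = 2.4480 m/s².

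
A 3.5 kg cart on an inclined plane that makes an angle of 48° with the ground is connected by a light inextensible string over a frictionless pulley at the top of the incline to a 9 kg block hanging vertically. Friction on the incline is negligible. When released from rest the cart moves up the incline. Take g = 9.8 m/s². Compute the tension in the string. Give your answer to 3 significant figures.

43.0 N

For the cart on the incline: the weight component along the slope is m₁g sin 48° = 3.5 × 9.8 × 0.7431 = 25.488 N and the normal force is N = m₁g cos 48° = 22.951 N.
Newton's second law for the cart (up-slope positive): T − 25.488 = 3.5 a. For the hanging block (downward positive): 9 × 9.8 − T = 9 a.
Adding the two equations eliminates T: 62.712 = 12.5 a, so a = 5.0170 m/s².
Then from the hanging block's equation, T = 9 × (9.8 − 5.0170) = 43.047 N.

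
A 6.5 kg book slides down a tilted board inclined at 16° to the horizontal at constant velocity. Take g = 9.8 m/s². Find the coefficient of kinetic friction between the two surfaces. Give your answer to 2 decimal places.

0.29

At constant velocity the net force along the incline is zero: mg sin 16° = μ mg cos 16°.
So μ = tan 16° = 0.2756 / 0.9613 = 0.2867.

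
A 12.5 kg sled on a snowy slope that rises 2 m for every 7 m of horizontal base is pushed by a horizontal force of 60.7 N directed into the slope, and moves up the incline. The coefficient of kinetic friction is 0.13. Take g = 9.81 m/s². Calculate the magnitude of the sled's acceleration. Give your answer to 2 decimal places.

The horizontal push has components F cos 15.95° = 60.7 × 0.9615 = 58.363 N up the incline and F sin 15.95° = 60.7 × 0.2747 = 16.674 N pressing into the surface.
The normal force is therefore N = mg cos 15.95° + F sin 15.95° = 117.904 + 16.674 = 134.578 N, and kinetic friction down the slope is μN = 0.13 × 134.578 = 17.495 N.
Along the incline: F cos 15.95° − mg sin 15.95° − μN = ma, so 58.363 − 33.685 − 17.495 = 12.5 a, giving a = 0.5746 m/s².

0.57 m/s²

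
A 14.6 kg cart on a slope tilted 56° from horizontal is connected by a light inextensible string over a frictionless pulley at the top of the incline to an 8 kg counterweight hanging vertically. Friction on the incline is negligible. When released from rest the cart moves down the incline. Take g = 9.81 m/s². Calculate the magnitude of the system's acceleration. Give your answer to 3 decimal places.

1.781 m/s²

For the cart on the incline: the weight component along the slope is m₁g sin 56° = 14.6 × 9.81 × 0.8290 = 118.734 N and the normal force is N = m₁g cos 56° = 80.091 N.
Newton's second law for the cart (down-slope positive): 118.734 − T = 14.6 a. For the hanging counterweight (upward positive): T − 8 × 9.81 = 8 a.
Adding the two equations eliminates T: 40.254 = 22.6 a, so a = 1.7812 m/s².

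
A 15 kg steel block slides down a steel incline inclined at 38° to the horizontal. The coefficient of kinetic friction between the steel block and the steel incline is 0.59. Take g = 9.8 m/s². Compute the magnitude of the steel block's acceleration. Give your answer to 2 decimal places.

Resolving the weight along the incline: the component pulling the steel block down the slope is mg sin 38° = 15 × 9.8 × 0.6157 = 90.508 N, and the normal force is N = mg cos 38° = 15 × 9.8 × 0.7880 = 115.836 N.
Kinetic friction acts up the slope with magnitude f = μN = 0.59 × 115.836 = 68.343 N.
Net force along the incline is 90.508 − 68.343 = 22.165 N, so a = 22.165 / 15 = 1.4777 m/s².

1.48 m/s²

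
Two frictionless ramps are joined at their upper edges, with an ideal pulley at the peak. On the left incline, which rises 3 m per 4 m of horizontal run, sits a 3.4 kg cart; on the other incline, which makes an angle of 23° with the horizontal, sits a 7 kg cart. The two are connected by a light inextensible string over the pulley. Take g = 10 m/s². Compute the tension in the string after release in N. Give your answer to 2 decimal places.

22.67 N

Resolve each weight along its own incline: the 3.4 kg mass has component 3.4 × 10 × sin 36.87° = 20.400 N down its slope, and the 7 kg mass has 7 × 10 × sin 23° = 27.351 N down its slope.
The 7 kg side's 27.351 N exceeds the other side's 20.400 N, so that mass slides down and the 3.4 kg mass slides up. Taking that direction as positive, Newton's second law for the whole system gives 27.351 − 20.400 = (3.4 + 7) a, so a = 6.951 / 10.4 = 0.6684 m/s².
For the 3.4 kg mass (up-slope positive): T − 20.400 = 3.4 × 0.6684, so T = 22.673 N.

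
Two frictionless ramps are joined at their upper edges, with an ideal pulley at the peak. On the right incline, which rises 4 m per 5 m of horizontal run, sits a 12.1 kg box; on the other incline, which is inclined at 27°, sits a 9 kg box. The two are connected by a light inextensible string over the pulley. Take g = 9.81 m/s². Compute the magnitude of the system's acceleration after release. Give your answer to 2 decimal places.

1.61 m/s²

Resolve each weight along its own incline: the 12.1 kg mass has component 12.1 × 9.81 × sin 38.66° = 74.152 N down its slope, and the 9 kg mass has 9 × 9.81 × sin 27° = 40.083 N down its slope.
The 12.1 kg side's 74.152 N exceeds the other side's 40.083 N, so that mass slides down and the 9 kg mass slides up. Taking that direction as positive, Newton's second law for the whole system gives 74.152 − 40.083 = (12.1 + 9) a, so a = 34.069 / 21.1 = 1.6146 m/s².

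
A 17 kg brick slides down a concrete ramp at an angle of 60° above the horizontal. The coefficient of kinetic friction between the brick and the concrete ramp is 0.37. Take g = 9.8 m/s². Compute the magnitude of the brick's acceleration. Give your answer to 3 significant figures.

Resolving the weight along the incline: the component pulling the brick down the slope is mg sin 60° = 17 × 9.8 × 0.8660 = 144.276 N, and the normal force is N = mg cos 60° = 17 × 9.8 × 0.5000 = 83.300 N.
Kinetic friction acts up the slope with magnitude f = μN = 0.37 × 83.300 = 30.821 N.
Net force along the incline is 144.276 − 30.821 = 113.455 N, so a = 113.455 / 17 = 6.6738 m/s².

6.67 m/s²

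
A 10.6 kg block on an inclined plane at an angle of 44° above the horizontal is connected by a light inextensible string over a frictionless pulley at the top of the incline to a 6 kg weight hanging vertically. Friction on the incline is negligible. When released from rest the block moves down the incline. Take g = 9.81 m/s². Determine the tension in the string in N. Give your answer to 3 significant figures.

63.7 N

For the block on the incline: the weight component along the slope is m₁g sin 44° = 10.6 × 9.81 × 0.6947 = 72.239 N and the normal force is N = m₁g cos 44° = 74.801 N.
Newton's second law for the block (down-slope positive): 72.239 − T = 10.6 a. For the hanging weight (upward positive): T − 6 × 9.81 = 6 a.
Adding the two equations eliminates T: 13.379 = 16.6 a, so a = 0.8060 m/s².
Then from the hanging weight's equation, T = 6 × (9.81 + 0.8060) = 63.696 N.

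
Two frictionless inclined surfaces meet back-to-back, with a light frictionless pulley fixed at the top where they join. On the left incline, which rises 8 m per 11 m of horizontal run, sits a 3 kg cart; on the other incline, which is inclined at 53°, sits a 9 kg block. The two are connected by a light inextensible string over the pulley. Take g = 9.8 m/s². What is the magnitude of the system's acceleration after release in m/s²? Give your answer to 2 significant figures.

4.4 m/s²

Resolve each weight along its own incline: the 3 kg mass has component 3 × 9.8 × sin 36.03° = 17.292 N down its slope, and the 9 kg mass has 9 × 9.8 × sin 53° = 70.440 N down its slope.
The 9 kg side's 70.440 N exceeds the other side's 17.292 N, so that mass slides down and the 3 kg mass slides up. Taking that direction as positive, Newton's second law for the whole system gives 70.440 − 17.292 = (3 + 9) a, so a = 53.148 / 12 = 4.4290 m/s².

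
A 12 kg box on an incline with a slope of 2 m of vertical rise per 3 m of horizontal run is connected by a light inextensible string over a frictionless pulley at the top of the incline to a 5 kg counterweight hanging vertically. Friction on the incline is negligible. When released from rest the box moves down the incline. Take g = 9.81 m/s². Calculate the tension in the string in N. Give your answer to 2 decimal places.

For the box on the incline: the weight component along the slope is m₁g sin 33.69° = 12 × 9.81 × 0.5547 = 65.299 N and the normal force is N = m₁g cos 33.69° = 97.949 N.
Newton's second law for the box (down-slope positive): 65.299 − T = 12 a. For the hanging counterweight (upward positive): T − 5 × 9.81 = 5 a.
Adding the two equations eliminates T: 16.249 = 17 a, so a = 0.9558 m/s².
Then from the hanging counterweight's equation, T = 5 × (9.81 + 0.9558) = 53.829 N.

53.83 N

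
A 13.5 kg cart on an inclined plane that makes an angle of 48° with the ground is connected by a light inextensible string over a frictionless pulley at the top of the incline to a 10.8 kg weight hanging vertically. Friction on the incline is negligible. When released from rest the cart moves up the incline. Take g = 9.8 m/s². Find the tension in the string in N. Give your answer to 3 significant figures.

For the cart on the incline: the weight component along the slope is m₁g sin 48° = 13.5 × 9.8 × 0.7431 = 98.312 N and the normal force is N = m₁g cos 48° = 88.526 N.
Newton's second law for the cart (up-slope positive): T − 98.312 = 13.5 a. For the hanging weight (downward positive): 10.8 × 9.8 − T = 10.8 a.
Adding the two equations eliminates T: 7.528 = 24.3 a, so a = 0.3098 m/s².
Then from the hanging weight's equation, T = 10.8 × (9.8 − 0.3098) = 102.494 N.

102 N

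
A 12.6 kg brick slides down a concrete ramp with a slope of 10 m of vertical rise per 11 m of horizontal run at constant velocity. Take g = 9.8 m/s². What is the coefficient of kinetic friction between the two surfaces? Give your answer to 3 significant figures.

At constant velocity the net force along the incline is zero: mg sin 42.27° = μ mg cos 42.27°.
So μ = tan 42.27° = 0.6727 / 0.7399 = 0.9092.

0.909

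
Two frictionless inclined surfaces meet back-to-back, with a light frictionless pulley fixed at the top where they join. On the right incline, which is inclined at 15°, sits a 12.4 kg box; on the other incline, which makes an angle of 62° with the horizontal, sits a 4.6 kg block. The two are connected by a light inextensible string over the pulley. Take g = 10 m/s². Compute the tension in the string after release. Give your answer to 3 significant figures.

Resolve each weight along its own incline: the 12.4 kg mass has component 12.4 × 10 × sin 15° = 32.094 N down its slope, and the 4.6 kg mass has 4.6 × 10 × sin 62° = 40.616 N down its slope.
The 4.6 kg side's 40.616 N exceeds the other side's 32.094 N, so that mass slides down and the 12.4 kg mass slides up. Taking that direction as positive, Newton's second law for the whole system gives 40.616 − 32.094 = (12.4 + 4.6) a, so a = 8.522 / 17 = 0.5013 m/s².
For the 12.4 kg mass (up-slope positive): T − 32.094 = 12.4 × 0.5013, so T = 38.310 N.

38.3 N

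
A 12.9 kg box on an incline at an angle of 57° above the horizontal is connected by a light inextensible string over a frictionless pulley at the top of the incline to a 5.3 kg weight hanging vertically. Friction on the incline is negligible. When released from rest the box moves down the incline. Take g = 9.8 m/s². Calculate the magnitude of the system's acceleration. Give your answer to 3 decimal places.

2.972 m/s²

For the box on the incline: the weight component along the slope is m₁g sin 57° = 12.9 × 9.8 × 0.8387 = 106.028 N and the normal force is N = m₁g cos 57° = 68.853 N.
Newton's second law for the box (down-slope positive): 106.028 − T = 12.9 a. For the hanging weight (upward positive): T − 5.3 × 9.8 = 5.3 a.
Adding the two equations eliminates T: 54.088 = 18.2 a, so a = 2.9719 m/s².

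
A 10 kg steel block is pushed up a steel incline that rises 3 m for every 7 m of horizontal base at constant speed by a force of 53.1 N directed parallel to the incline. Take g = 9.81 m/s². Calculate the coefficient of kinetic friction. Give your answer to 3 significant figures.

At constant speed ΣF = 0 along the incline. The applied 53.1 N acts up the slope; the weight component mg sin 23.20° = 38.643 N and kinetic friction μN both act down the slope.
So 53.1 = 38.643 + μ × 90.168, giving μ = (53.1 − 38.643) / 90.168 = 0.1603.

0.160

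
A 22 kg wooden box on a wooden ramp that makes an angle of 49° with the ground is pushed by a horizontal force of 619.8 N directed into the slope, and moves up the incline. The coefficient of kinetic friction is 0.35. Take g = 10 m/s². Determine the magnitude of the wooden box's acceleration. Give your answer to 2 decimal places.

1.20 m/s²

The horizontal push has components F cos 49° = 619.8 × 0.6561 = 406.651 N up the incline and F sin 49° = 619.8 × 0.7547 = 467.763 N pressing into the surface.
The normal force is therefore N = mg cos 49° + F sin 49° = 144.342 + 467.763 = 612.105 N, and kinetic friction down the slope is μN = 0.35 × 612.105 = 214.237 N.
Along the incline: F cos 49° − mg sin 49° − μN = ma, so 406.651 − 166.034 − 214.237 = 22 a, giving a = 1.1991 m/s².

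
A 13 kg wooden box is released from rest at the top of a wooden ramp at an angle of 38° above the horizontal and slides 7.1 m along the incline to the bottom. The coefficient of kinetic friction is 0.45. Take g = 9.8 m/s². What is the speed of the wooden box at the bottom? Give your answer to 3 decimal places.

6.027 m/s

The weight component along the incline is mg sin 38° = 78.435 N and the normal force is N = mg cos 38° = 100.393 N.
Friction up the slope is f = μN = 0.45 × 100.393 = 45.177 N, so the net downslope force is 78.435 − 45.177 = 33.258 N and a = 33.258 / 13 = 2.5583 m/s².
Starting from rest over a distance of 7.1 m, v² = 2aL = 2 × 2.5583 × 7.1 = 36.3279, so v = 6.0273 m/s.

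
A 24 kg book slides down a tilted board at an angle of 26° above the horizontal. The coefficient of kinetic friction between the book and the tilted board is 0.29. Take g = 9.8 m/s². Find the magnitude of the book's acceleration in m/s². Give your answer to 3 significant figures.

Resolving the weight along the incline: the component pulling the book down the slope is mg sin 26° = 24 × 9.8 × 0.4384 = 103.112 N, and the normal force is N = mg cos 26° = 24 × 9.8 × 0.8988 = 211.398 N.
Kinetic friction acts up the slope with magnitude f = μN = 0.29 × 211.398 = 61.305 N.
Net force along the incline is 103.112 − 61.305 = 41.807 N, so a = 41.807 / 24 = 1.7420 m/s².

1.74 m/s²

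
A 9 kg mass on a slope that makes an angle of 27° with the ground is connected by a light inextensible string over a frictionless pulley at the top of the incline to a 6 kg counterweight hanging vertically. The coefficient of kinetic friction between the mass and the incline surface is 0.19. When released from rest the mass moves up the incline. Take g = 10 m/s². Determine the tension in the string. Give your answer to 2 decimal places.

58.44 N

For the mass on the incline: the weight component along the slope is m₁g sin 27° = 9 × 10 × 0.4540 = 40.860 N and the normal force is N = m₁g cos 27° = 80.191 N.
Kinetic friction opposes the mass's motion up the incline: f = μN = 0.19 × 80.191 = 15.236 N acting down the slope.
Newton's second law for the mass (up-slope positive): T − 40.860 − 15.236 = 9 a. For the hanging counterweight (downward positive): 6 × 10 − T = 6 a.
Adding the two equations eliminates T: 3.904 = 15 a, so a = 0.2603 m/s².
Then from the hanging counterweight's equation, T = 6 × (10 − 0.2603) = 58.438 N.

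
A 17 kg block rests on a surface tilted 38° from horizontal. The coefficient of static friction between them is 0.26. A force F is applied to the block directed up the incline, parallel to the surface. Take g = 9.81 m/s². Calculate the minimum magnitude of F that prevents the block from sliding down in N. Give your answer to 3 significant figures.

The normal force is N = mg cos 38° = 131.417 N. With F at its minimum the block is on the verge of sliding down, so static friction is at its maximum μ_s N = 0.26 × 131.417 = 34.168 N and acts up the slope.
Equilibrium along the incline: F + μ_s N = mg sin 38°, so F = 102.674 − 34.168 = 68.506 N.

68.5 N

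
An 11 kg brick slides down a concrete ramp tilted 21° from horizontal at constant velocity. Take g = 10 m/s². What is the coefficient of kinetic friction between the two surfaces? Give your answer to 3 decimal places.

0.384

At constant velocity the net force along the incline is zero: mg sin 21° = μ mg cos 21°.
So μ = tan 21° = 0.3584 / 0.9336 = 0.3839.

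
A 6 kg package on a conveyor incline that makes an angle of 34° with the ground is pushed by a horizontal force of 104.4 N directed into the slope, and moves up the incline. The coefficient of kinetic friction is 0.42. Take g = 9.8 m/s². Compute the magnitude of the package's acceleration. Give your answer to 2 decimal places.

The horizontal push has components F cos 34° = 104.4 × 0.8290 = 86.548 N up the incline and F sin 34° = 104.4 × 0.5592 = 58.380 N pressing into the surface.
The normal force is therefore N = mg cos 34° + F sin 34° = 48.745 + 58.380 = 107.125 N, and kinetic friction down the slope is μN = 0.42 × 107.125 = 44.992 N.
Along the incline: F cos 34° − mg sin 34° − μN = ma, so 86.548 − 32.881 − 44.992 = 6 a, giving a = 1.4458 m/s².

1.45 m/s²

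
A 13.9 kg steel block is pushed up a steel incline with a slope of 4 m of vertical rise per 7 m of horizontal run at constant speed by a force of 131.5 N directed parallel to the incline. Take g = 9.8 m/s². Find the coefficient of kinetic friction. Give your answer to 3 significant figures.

0.540

At constant speed ΣF = 0 along the incline. The applied 131.5 N acts up the slope; the weight component mg sin 29.74° = 67.584 N and kinetic friction μN both act down the slope.
So 131.5 = 67.584 + μ × 118.272, giving μ = (131.5 − 67.584) / 118.272 = 0.5404.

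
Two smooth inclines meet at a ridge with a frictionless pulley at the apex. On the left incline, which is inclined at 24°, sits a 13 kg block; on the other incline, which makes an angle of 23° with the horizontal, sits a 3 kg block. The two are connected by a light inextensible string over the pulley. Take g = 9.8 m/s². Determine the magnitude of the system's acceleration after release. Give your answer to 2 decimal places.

Resolve each weight along its own incline: the 13 kg mass has component 13 × 9.8 × sin 24° = 51.818 N down its slope, and the 3 kg mass has 3 × 9.8 × sin 23° = 11.487 N down its slope.
The 13 kg side's 51.818 N exceeds the other side's 11.487 N, so that mass slides down and the 3 kg mass slides up. Taking that direction as positive, Newton's second law for the whole system gives 51.818 − 11.487 = (13 + 3) a, so a = 40.331 / 16 = 2.5207 m/s².

2.52 m/s²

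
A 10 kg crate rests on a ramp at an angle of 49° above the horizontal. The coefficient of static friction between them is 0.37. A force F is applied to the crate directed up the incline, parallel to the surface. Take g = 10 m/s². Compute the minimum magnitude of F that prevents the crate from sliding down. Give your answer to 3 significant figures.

The normal force is N = mg cos 49° = 65.606 N. With F at its minimum the crate is on the verge of sliding down, so static friction is at its maximum μ_s N = 0.37 × 65.606 = 24.274 N and acts up the slope.
Equilibrium along the incline: F + μ_s N = mg sin 49°, so F = 75.471 − 24.274 = 51.197 N.

51.2 N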